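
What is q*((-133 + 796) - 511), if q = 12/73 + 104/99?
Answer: 1334560/7227 ≈ 184.66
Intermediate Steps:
q = 8780/7227 (q = 12*(1/73) + 104*(1/99) = 12/73 + 104/99 = 8780/7227 ≈ 1.2149)
q*((-133 + 796) - 511) = 8780*((-133 + 796) - 511)/7227 = 8780*(663 - 511)/7227 = (8780/7227)*152 = 1334560/7227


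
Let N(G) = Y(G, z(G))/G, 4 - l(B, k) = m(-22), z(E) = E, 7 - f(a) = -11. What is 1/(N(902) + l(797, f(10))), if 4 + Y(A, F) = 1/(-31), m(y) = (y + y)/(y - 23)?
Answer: 1258290/3797207 ≈ 0.33137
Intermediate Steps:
m(y) = 2*y/(-23 + y) (m(y) = (2*y)/(-23 + y) = 2*y/(-23 + y))
f(a) = 18 (f(a) = 7 - 1*(-11) = 7 + 11 = 18)
Y(A, F) = -125/31 (Y(A, F) = -4 + 1/(-31) = -4 - 1/31 = -125/31)
l(B, k) = 136/45 (l(B, k) = 4 - 2*(-22)/(-23 - 22) = 4 - 2*(-22)/(-45) = 4 - 2*(-22)*(-1)/45 = 4 - 1*44/45 = 4 - 44/45 = 136/45)
N(G) = -125/(31*G)
1/(N(902) + l(797, f(10))) = 1/(-125/31/902 + 136/45) = 1/(-125/31*1/902 + 136/45) = 1/(-125/27962 + 136/45) = 1/(3797207/1258290) = 1258290/3797207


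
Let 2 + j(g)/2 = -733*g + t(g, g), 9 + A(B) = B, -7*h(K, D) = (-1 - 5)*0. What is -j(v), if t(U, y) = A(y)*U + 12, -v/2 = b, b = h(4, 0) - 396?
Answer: -79220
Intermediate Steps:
h(K, D) = 0 (h(K, D) = -(-1 - 5)*0/7 = -(-6)*0/7 = -⅐*0 = 0)
A(B) = -9 + B
b = -396 (b = 0 - 396 = -396)
v = 792 (v = -2*(-396) = 792)
t(U, y) = 12 + U*(-9 + y) (t(U, y) = (-9 + y)*U + 12 = U*(-9 + y) + 12 = 12 + U*(-9 + y))
j(g) = 20 - 1466*g + 2*g*(-9 + g) (j(g) = -4 + 2*(-733*g + (12 + g*(-9 + g))) = -4 + 2*(12 - 733*g + g*(-9 + g)) = -4 + (24 - 1466*g + 2*g*(-9 + g)) = 20 - 1466*g + 2*g*(-9 + g))
-j(v) = -(20 - 1484*792 + 2*792²) = -(20 - 1175328 + 2*627264) = -(20 - 1175328 + 1254528) = -1*79220 = -79220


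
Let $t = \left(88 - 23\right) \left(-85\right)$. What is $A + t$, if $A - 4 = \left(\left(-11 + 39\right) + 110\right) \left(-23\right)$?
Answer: $-8695$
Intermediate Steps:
$A = -3170$ ($A = 4 + \left(\left(-11 + 39\right) + 110\right) \left(-23\right) = 4 + \left(28 + 110\right) \left(-23\right) = 4 + 138 \left(-23\right) = 4 - 3174 = -3170$)
$t = -5525$ ($t = 65 \left(-85\right) = -5525$)
$A + t = -3170 - 5525 = -8695$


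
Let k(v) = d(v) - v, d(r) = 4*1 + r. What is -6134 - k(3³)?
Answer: -6138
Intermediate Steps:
d(r) = 4 + r
k(v) = 4 (k(v) = (4 + v) - v = 4)
-6134 - k(3³) = -6134 - 1*4 = -6134 - 4 = -6138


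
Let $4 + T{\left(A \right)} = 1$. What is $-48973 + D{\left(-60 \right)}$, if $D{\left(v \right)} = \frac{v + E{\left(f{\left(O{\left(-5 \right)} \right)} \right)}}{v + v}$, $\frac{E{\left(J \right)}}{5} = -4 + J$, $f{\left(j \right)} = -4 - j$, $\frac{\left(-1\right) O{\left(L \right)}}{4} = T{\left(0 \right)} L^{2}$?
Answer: $- \frac{146879}{3} \approx -48960.0$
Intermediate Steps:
$T{\left(A \right)} = -3$ ($T{\left(A \right)} = -4 + 1 = -3$)
$O{\left(L \right)} = 12 L^{2}$ ($O{\left(L \right)} = - 4 \left(- 3 L^{2}\right) = 12 L^{2}$)
$E{\left(J \right)} = -20 + 5 J$ ($E{\left(J \right)} = 5 \left(-4 + J\right) = -20 + 5 J$)
$D{\left(v \right)} = \frac{-1540 + v}{2 v}$ ($D{\left(v \right)} = \frac{v + \left(-20 + 5 \left(-4 - 12 \left(-5\right)^{2}\right)\right)}{v + v} = \frac{v + \left(-20 + 5 \left(-4 - 12 \cdot 25\right)\right)}{2 v} = \left(v + \left(-20 + 5 \left(-4 - 300\right)\right)\right) \frac{1}{2 v} = \left(v + \left(-20 + 5 \left(-304\right)\right)\right) \frac{1}{2 v} = \left(v - 1540\right) \frac{1}{2 v} = \left(-1540 + v\right) \frac{1}{2 v} = \frac{-1540 + v}{2 v}$)
$-48973 + D{\left(-60 \right)} = -48973 + \frac{-1540 - 60}{2 \left(-60\right)} = -48973 + \frac{1}{2} \left(- \frac{1}{60}\right) \left(-1600\right) = -48973 + \frac{40}{3} = - \frac{146879}{3}$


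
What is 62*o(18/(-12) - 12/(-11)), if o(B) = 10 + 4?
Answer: 868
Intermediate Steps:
o(B) = 14
62*o(18/(-12) - 12/(-11)) = 62*14 = 868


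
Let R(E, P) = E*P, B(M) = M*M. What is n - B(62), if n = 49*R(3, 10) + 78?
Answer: -2296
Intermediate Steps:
B(M) = M²
n = 1548 (n = 49*(3*10) + 78 = 49*30 + 78 = 1470 + 78 = 1548)
n - B(62) = 1548 - 1*62² = 1548 - 1*3844 = 1548 - 3844 = -2296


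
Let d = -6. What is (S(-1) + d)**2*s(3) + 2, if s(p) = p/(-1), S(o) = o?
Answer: -145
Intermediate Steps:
s(p) = -p (s(p) = p*(-1) = -p)
(S(-1) + d)**2*s(3) + 2 = (-1 - 6)**2*(-1*3) + 2 = (-7)**2*(-3) + 2 = 49*(-3) + 2 = -147 + 2 = -145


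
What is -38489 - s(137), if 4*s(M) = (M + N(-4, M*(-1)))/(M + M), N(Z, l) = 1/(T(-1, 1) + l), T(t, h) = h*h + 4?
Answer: -5568298691/144672 ≈ -38489.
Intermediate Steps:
T(t, h) = 4 + h**2 (T(t, h) = h**2 + 4 = 4 + h**2)
N(Z, l) = 1/(5 + l) (N(Z, l) = 1/((4 + 1**2) + l) = 1/((4 + 1) + l) = 1/(5 + l))
s(M) = (M + 1/(5 - M))/(8*M) (s(M) = ((M + 1/(5 + M*(-1)))/(M + M))/4 = ((M + 1/(5 - M))/((2*M)))/4 = ((M + 1/(5 - M))*(1/(2*M)))/4 = ((M + 1/(5 - M))/(2*M))/4 = (M + 1/(5 - M))/(8*M))
-38489 - s(137) = -38489 - (1 + 137*(5 - 1*137))/(8*137*(5 - 1*137)) = -38489 - (1 + 137*(5 - 137))/(8*137*(5 - 137)) = -38489 - (1 + 137*(-132))/(8*137*(-132)) = -38489 - (-1)*(1 - 18084)/(8*137*132) = -38489 - (-1)*(-18083)/(8*137*132) = -38489 - 1*18083/144672 = -38489 - 18083/144672 = -5568298691/144672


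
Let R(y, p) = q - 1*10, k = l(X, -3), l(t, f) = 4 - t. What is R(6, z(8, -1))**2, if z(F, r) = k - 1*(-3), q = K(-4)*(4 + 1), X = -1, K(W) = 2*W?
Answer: 2500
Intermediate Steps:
q = -40 (q = (2*(-4))*(4 + 1) = -8*5 = -40)
k = 5 (k = 4 - 1*(-1) = 4 + 1 = 5)
z(F, r) = 8 (z(F, r) = 5 - 1*(-3) = 5 + 3 = 8)
R(y, p) = -50 (R(y, p) = -40 - 1*10 = -40 - 10 = -50)
R(6, z(8, -1))**2 = (-50)**2 = 2500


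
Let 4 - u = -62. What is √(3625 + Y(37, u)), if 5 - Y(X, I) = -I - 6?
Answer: √3702 ≈ 60.844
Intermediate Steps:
u = 66 (u = 4 - 1*(-62) = 4 + 62 = 66)
Y(X, I) = 11 + I (Y(X, I) = 5 - (-I - 6) = 5 - (-6 - I) = 5 + (6 + I) = 11 + I)
√(3625 + Y(37, u)) = √(3625 + (11 + 66)) = √(3625 + 77) = √3702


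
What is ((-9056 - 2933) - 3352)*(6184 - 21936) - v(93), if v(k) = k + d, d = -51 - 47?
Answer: 241651437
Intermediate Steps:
d = -98
v(k) = -98 + k (v(k) = k - 98 = -98 + k)
((-9056 - 2933) - 3352)*(6184 - 21936) - v(93) = ((-9056 - 2933) - 3352)*(6184 - 21936) - (-98 + 93) = (-11989 - 3352)*(-15752) - 1*(-5) = -15341*(-15752) + 5 = 241651432 + 5 = 241651437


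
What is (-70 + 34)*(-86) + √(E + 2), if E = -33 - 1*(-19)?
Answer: 3096 + 2*I*√3 ≈ 3096.0 + 3.4641*I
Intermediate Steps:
E = -14 (E = -33 + 19 = -14)
(-70 + 34)*(-86) + √(E + 2) = (-70 + 34)*(-86) + √(-14 + 2) = -36*(-86) + √(-12) = 3096 + 2*I*√3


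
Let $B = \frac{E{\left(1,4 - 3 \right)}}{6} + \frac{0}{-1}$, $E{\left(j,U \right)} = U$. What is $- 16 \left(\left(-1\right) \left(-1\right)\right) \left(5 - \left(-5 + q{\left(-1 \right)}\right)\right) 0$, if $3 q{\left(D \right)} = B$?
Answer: $0$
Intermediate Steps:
$B = \frac{1}{6}$ ($B = \frac{4 - 3}{6} + \frac{0}{-1} = 1 \cdot \frac{1}{6} + 0 \left(-1\right) = \frac{1}{6} + 0 = \frac{1}{6} \approx 0.16667$)
$q{\left(D \right)} = \frac{1}{18}$ ($q{\left(D \right)} = \frac{1}{3} \cdot \frac{1}{6} = \frac{1}{18}$)
$- 16 \left(\left(-1\right) \left(-1\right)\right) \left(5 - \left(-5 + q{\left(-1 \right)}\right)\right) 0 = - 16 \left(\left(-1\right) \left(-1\right)\right) \left(5 + \left(5 - \frac{1}{18}\right)\right) 0 = \left(-16\right) 1 \left(5 + \left(5 - \frac{1}{18}\right)\right) 0 = - 16 \left(5 + \frac{89}{18}\right) 0 = - 16 \cdot \frac{179}{18} \cdot 0 = \left(-16\right) 0 = 0$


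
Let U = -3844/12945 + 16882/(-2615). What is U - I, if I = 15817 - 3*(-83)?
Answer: -21763262684/1354047 ≈ -16073.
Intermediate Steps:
U = -9143582/1354047 (U = -3844*1/12945 + 16882*(-1/2615) = -3844/12945 - 16882/2615 = -9143582/1354047 ≈ -6.7528)
I = 16066 (I = 15817 + 249 = 16066)
U - I = -9143582/1354047 - 1*16066 = -9143582/1354047 - 16066 = -21763262684/1354047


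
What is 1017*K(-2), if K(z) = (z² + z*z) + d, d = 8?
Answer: 16272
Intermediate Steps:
K(z) = 8 + 2*z² (K(z) = (z² + z*z) + 8 = (z² + z²) + 8 = 2*z² + 8 = 8 + 2*z²)
1017*K(-2) = 1017*(8 + 2*(-2)²) = 1017*(8 + 2*4) = 1017*(8 + 8) = 1017*16 = 16272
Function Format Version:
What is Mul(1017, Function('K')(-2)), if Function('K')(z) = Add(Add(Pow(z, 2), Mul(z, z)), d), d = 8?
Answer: 16272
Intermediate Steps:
Function('K')(z) = Add(8, Mul(2, Pow(z, 2))) (Function('K')(z) = Add(Add(Pow(z, 2), Mul(z, z)), 8) = Add(Add(Pow(z, 2), Pow(z, 2)), 8) = Add(Mul(2, Pow(z, 2)), 8) = Add(8, Mul(2, Pow(z, 2))))
Mul(1017, Function('K')(-2)) = Mul(1017, Add(8, Mul(2, Pow(-2, 2)))) = Mul(1017, Add(8, Mul(2, 4))) = Mul(1017, Add(8, 8)) = Mul(1017, 16) = 16272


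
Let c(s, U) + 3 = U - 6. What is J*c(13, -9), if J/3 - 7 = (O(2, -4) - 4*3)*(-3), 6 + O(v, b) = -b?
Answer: -2646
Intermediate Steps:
c(s, U) = -9 + U (c(s, U) = -3 + (U - 6) = -3 + (-6 + U) = -9 + U)
O(v, b) = -6 - b
J = 147 (J = 21 + 3*(((-6 - 1*(-4)) - 4*3)*(-3)) = 21 + 3*(((-6 + 4) - 12)*(-3)) = 21 + 3*((-2 - 12)*(-3)) = 21 + 3*(-14*(-3)) = 21 + 3*42 = 21 + 126 = 147)
J*c(13, -9) = 147*(-9 - 9) = 147*(-18) = -2646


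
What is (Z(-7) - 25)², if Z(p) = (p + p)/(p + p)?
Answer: 576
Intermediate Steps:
Z(p) = 1 (Z(p) = (2*p)/((2*p)) = (2*p)*(1/(2*p)) = 1)
(Z(-7) - 25)² = (1 - 25)² = (-24)² = 576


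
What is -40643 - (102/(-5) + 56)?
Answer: -203393/5 ≈ -40679.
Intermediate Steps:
-40643 - (102/(-5) + 56) = -40643 - (-⅕*102 + 56) = -40643 - (-102/5 + 56) = -40643 - 1*178/5 = -40643 - 178/5 = -203393/5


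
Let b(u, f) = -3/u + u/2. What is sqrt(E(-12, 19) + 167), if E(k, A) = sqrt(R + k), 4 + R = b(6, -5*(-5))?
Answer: sqrt(668 + 6*I*sqrt(6))/2 ≈ 12.924 + 0.14215*I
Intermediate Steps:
b(u, f) = u/2 - 3/u (b(u, f) = -3/u + u*(1/2) = -3/u + u/2 = u/2 - 3/u)
R = -3/2 (R = -4 + ((1/2)*6 - 3/6) = -4 + (3 - 3*1/6) = -4 + (3 - 1/2) = -4 + 5/2 = -3/2 ≈ -1.5000)
E(k, A) = sqrt(-3/2 + k)
sqrt(E(-12, 19) + 167) = sqrt(sqrt(-6 + 4*(-12))/2 + 167) = sqrt(sqrt(-6 - 48)/2 + 167) = sqrt(sqrt(-54)/2 + 167) = sqrt((3*I*sqrt(6))/2 + 167) = sqrt(3*I*sqrt(6)/2 + 167) = sqrt(167 + 3*I*sqrt(6)/2)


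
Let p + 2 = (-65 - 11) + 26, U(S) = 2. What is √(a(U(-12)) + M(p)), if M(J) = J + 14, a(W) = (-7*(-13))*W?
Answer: 12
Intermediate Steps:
p = -52 (p = -2 + ((-65 - 11) + 26) = -2 + (-76 + 26) = -2 - 50 = -52)
a(W) = 91*W
M(J) = 14 + J
√(a(U(-12)) + M(p)) = √(91*2 + (14 - 52)) = √(182 - 38) = √144 = 12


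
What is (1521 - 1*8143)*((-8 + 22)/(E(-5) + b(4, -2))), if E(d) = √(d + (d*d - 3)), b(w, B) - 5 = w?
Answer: -208593/16 + 23177*√17/16 ≈ -7064.5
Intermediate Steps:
b(w, B) = 5 + w
E(d) = √(-3 + d + d²) (E(d) = √(d + (d² - 3)) = √(d + (-3 + d²)) = √(-3 + d + d²))
(1521 - 1*8143)*((-8 + 22)/(E(-5) + b(4, -2))) = (1521 - 1*8143)*((-8 + 22)/(√(-3 - 5 + (-5)²) + (5 + 4))) = (1521 - 8143)*(14/(√(-3 - 5 + 25) + 9)) = -92708/(√17 + 9) = -92708/(9 + √17)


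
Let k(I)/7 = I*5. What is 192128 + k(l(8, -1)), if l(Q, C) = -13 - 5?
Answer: 191498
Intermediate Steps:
l(Q, C) = -18
k(I) = 35*I (k(I) = 7*(I*5) = 7*(5*I) = 35*I)
192128 + k(l(8, -1)) = 192128 + 35*(-18) = 192128 - 630 = 191498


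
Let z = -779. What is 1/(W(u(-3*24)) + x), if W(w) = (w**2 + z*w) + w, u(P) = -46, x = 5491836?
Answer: 1/5529740 ≈ 1.8084e-7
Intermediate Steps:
W(w) = w**2 - 778*w (W(w) = (w**2 - 779*w) + w = w**2 - 778*w)
1/(W(u(-3*24)) + x) = 1/(-46*(-778 - 46) + 5491836) = 1/(-46*(-824) + 5491836) = 1/(37904 + 5491836) = 1/5529740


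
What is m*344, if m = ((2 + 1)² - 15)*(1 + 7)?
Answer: -16512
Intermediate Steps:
m = -48 (m = (3² - 15)*8 = (9 - 15)*8 = -6*8 = -48)
m*344 = -48*344 = -16512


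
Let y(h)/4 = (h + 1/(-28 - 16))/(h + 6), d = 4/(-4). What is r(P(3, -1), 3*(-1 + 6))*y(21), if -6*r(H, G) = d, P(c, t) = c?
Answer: 923/1782 ≈ 0.51796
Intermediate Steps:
d = -1 (d = 4*(-¼) = -1)
r(H, G) = ⅙ (r(H, G) = -⅙*(-1) = ⅙)
y(h) = 4*(-1/44 + h)/(6 + h) (y(h) = 4*((h + 1/(-28 - 16))/(h + 6)) = 4*((h + 1/(-44))/(6 + h)) = 4*((h - 1/44)/(6 + h)) = 4*((-1/44 + h)/(6 + h)) = 4*(-1/44 + h)/(6 + h))
r(P(3, -1), 3*(-1 + 6))*y(21) = ((-1 + 44*21)/(11*(6 + 21)))/6 = ((1/11)*(-1 + 924)/27)/6 = ((1/11)*(1/27)*923)/6 = (⅙)*(923/297) = 923/1782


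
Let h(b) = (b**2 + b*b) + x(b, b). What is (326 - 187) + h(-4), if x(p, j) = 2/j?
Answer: 341/2 ≈ 170.50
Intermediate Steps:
h(b) = 2/b + 2*b**2 (h(b) = (b**2 + b*b) + 2/b = (b**2 + b**2) + 2/b = 2*b**2 + 2/b = 2/b + 2*b**2)
(326 - 187) + h(-4) = (326 - 187) + 2*(1 + (-4)**3)/(-4) = 139 + 2*(-1/4)*(1 - 64) = 139 + 2*(-1/4)*(-63) = 139 + 63/2 = 341/2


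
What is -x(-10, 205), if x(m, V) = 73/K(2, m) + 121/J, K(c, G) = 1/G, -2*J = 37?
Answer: 27252/37 ≈ 736.54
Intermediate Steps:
J = -37/2 (J = -1/2*37 = -37/2 ≈ -18.500)
x(m, V) = -242/37 + 73*m (x(m, V) = 73/(1/m) + 121/(-37/2) = 73*m + 121*(-2/37) = 73*m - 242/37 = -242/37 + 73*m)
-x(-10, 205) = -(-242/37 + 73*(-10)) = -(-242/37 - 730) = -1*(-27252/37) = 27252/37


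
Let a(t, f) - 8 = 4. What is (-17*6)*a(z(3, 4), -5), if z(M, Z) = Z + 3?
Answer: -1224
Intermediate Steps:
z(M, Z) = 3 + Z
a(t, f) = 12 (a(t, f) = 8 + 4 = 12)
(-17*6)*a(z(3, 4), -5) = -17*6*12 = -102*12 = -1224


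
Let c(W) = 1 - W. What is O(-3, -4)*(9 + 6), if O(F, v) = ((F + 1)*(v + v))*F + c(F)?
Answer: -660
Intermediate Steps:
O(F, v) = 1 - F + 2*F*v*(1 + F) (O(F, v) = ((F + 1)*(v + v))*F + (1 - F) = ((1 + F)*(2*v))*F + (1 - F) = (2*v*(1 + F))*F + (1 - F) = 2*F*v*(1 + F) + (1 - F) = 1 - F + 2*F*v*(1 + F))
O(-3, -4)*(9 + 6) = (1 - 1*(-3) + 2*(-3)*(-4) + 2*(-4)*(-3)**2)*(9 + 6) = (1 + 3 + 24 + 2*(-4)*9)*15 = (1 + 3 + 24 - 72)*15 = -44*15 = -660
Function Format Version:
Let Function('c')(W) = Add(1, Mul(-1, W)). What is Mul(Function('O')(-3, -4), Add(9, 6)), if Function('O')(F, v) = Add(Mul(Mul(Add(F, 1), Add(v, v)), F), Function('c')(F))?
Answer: -660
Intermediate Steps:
Function('O')(F, v) = Add(1, Mul(-1, F), Mul(2, F, v, Add(1, F))) (Function('O')(F, v) = Add(Mul(Mul(Add(F, 1), Add(v, v)), F), Add(1, Mul(-1, F))) = Add(Mul(Mul(Add(1, F), Mul(2, v)), F), Add(1, Mul(-1, F))) = Add(Mul(Mul(2, v, Add(1, F)), F), Add(1, Mul(-1, F))) = Add(Mul(2, F, v, Add(1, F)), Add(1, Mul(-1, F))) = Add(1, Mul(-1, F), Mul(2, F, v, Add(1, F))))
Mul(Function('O')(-3, -4), Add(9, 6)) = Mul(Add(1, Mul(-1, -3), Mul(2, -3, -4), Mul(2, -4, Pow(-3, 2))), Add(9, 6)) = Mul(Add(1, 3, 24, Mul(2, -4, 9)), 15) = Mul(Add(1, 3, 24, -72), 15) = Mul(-44, 15) = -660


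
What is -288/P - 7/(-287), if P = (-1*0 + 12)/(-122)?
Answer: 120049/41 ≈ 2928.0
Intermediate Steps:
P = -6/61 (P = (0 + 12)*(-1/122) = 12*(-1/122) = -6/61 ≈ -0.098361)
-288/P - 7/(-287) = -288/(-6/61) - 7/(-287) = -288*(-61/6) - 7*(-1/287) = 2928 + 1/41 = 120049/41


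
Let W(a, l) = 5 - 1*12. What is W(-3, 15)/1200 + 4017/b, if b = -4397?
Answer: -4851179/5276400 ≈ -0.91941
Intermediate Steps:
W(a, l) = -7 (W(a, l) = 5 - 12 = -7)
W(-3, 15)/1200 + 4017/b = -7/1200 + 4017/(-4397) = -7*1/1200 + 4017*(-1/4397) = -7/1200 - 4017/4397 = -4851179/5276400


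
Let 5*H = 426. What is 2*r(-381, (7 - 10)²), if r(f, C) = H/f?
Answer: -284/635 ≈ -0.44724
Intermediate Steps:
H = 426/5 (H = (⅕)*426 = 426/5 ≈ 85.200)
r(f, C) = 426/(5*f)
2*r(-381, (7 - 10)²) = 2*((426/5)/(-381)) = 2*((426/5)*(-1/381)) = 2*(-142/635) = -284/635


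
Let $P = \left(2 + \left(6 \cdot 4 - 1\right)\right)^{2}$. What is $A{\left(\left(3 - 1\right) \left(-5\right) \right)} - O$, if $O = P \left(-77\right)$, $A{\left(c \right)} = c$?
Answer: $48115$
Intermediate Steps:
$P = 625$ ($P = \left(2 + \left(24 - 1\right)\right)^{2} = \left(2 + 23\right)^{2} = 25^{2} = 625$)
$O = -48125$ ($O = 625 \left(-77\right) = -48125$)
$A{\left(\left(3 - 1\right) \left(-5\right) \right)} - O = \left(3 - 1\right) \left(-5\right) - -48125 = \left(3 - 1\right) \left(-5\right) + 48125 = 2 \left(-5\right) + 48125 = -10 + 48125 = 48115$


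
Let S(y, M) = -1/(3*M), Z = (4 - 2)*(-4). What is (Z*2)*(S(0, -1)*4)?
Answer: -64/3 ≈ -21.333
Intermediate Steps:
Z = -8 (Z = 2*(-4) = -8)
S(y, M) = -1/(3*M)
(Z*2)*(S(0, -1)*4) = (-8*2)*(-⅓/(-1)*4) = -16*(-⅓*(-1))*4 = -16*4/3 = -64/3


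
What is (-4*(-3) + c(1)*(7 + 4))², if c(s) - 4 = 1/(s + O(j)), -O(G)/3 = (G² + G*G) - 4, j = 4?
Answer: 21501769/6889 ≈ 3121.2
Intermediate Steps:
O(G) = 12 - 6*G² (O(G) = -3*((G² + G*G) - 4) = -3*((G² + G²) - 4) = -3*(2*G² - 4) = -3*(-4 + 2*G²) = 12 - 6*G²)
c(s) = 4 + 1/(-84 + s) (c(s) = 4 + 1/(s + (12 - 6*4²)) = 4 + 1/(s + (12 - 6*16)) = 4 + 1/(s + (12 - 96)) = 4 + 1/(s - 84) = 4 + 1/(-84 + s))
(-4*(-3) + c(1)*(7 + 4))² = (-4*(-3) + ((-335 + 4*1)/(-84 + 1))*(7 + 4))² = (12 + ((-335 + 4)/(-83))*11)² = (12 - 1/83*(-331)*11)² = (12 + (331/83)*11)² = (12 + 3641/83)² = (4637/83)² = 21501769/6889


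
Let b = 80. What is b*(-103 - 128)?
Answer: -18480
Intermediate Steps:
b*(-103 - 128) = 80*(-103 - 128) = 80*(-231) = -18480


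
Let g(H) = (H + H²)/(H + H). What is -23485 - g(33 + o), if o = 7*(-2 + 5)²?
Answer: -47067/2 ≈ -23534.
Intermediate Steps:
o = 63 (o = 7*3² = 7*9 = 63)
g(H) = (H + H²)/(2*H) (g(H) = (H + H²)/((2*H)) = (H + H²)*(1/(2*H)) = (H + H²)/(2*H))
-23485 - g(33 + o) = -23485 - (½ + (33 + 63)/2) = -23485 - (½ + (½)*96) = -23485 - (½ + 48) = -23485 - 1*97/2 = -23485 - 97/2 = -47067/2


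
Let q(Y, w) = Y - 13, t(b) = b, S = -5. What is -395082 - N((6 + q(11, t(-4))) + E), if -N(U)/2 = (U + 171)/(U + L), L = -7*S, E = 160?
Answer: -78620648/199 ≈ -3.9508e+5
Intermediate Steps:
q(Y, w) = -13 + Y
L = 35 (L = -7*(-5) = 35)
N(U) = -2*(171 + U)/(35 + U) (N(U) = -2*(U + 171)/(U + 35) = -2*(171 + U)/(35 + U))
-395082 - N((6 + q(11, t(-4))) + E) = -395082 - 2*(-171 - ((6 + (-13 + 11)) + 160))/(35 + ((6 + (-13 + 11)) + 160)) = -395082 - 2*(-171 - ((6 - 2) + 160))/(35 + ((6 - 2) + 160)) = -395082 - 2*(-171 - (4 + 160))/(35 + (4 + 160)) = -395082 - 2*(-171 - 1*164)/(35 + 164) = -395082 - 2*(-171 - 164)/199 = -395082 - 2*(-335)/199 = -395082 - 1*(-670/199) = -395082 + 670/199 = -78620648/199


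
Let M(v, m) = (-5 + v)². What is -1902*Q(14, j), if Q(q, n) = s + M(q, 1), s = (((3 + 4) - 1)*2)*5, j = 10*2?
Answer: -268182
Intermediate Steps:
j = 20
s = 60 (s = ((7 - 1)*2)*5 = (6*2)*5 = 12*5 = 60)
Q(q, n) = 60 + (-5 + q)²
-1902*Q(14, j) = -1902*(60 + (-5 + 14)²) = -1902*(60 + 9²) = -1902*(60 + 81) = -1902*141 = -268182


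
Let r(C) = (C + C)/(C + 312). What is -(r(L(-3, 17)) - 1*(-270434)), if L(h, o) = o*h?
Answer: -23527724/87 ≈ -2.7043e+5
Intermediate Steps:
L(h, o) = h*o
r(C) = 2*C/(312 + C) (r(C) = (2*C)/(312 + C) = 2*C/(312 + C))
-(r(L(-3, 17)) - 1*(-270434)) = -(2*(-3*17)/(312 - 3*17) - 1*(-270434)) = -(2*(-51)/(312 - 51) + 270434) = -(2*(-51)/261 + 270434) = -(2*(-51)*(1/261) + 270434) = -(-34/87 + 270434) = -1*23527724/87 = -23527724/87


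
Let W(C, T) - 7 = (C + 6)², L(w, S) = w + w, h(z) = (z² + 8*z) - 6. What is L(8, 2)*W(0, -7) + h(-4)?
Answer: 666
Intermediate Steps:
h(z) = -6 + z² + 8*z
L(w, S) = 2*w
W(C, T) = 7 + (6 + C)² (W(C, T) = 7 + (C + 6)² = 7 + (6 + C)²)
L(8, 2)*W(0, -7) + h(-4) = (2*8)*(7 + (6 + 0)²) + (-6 + (-4)² + 8*(-4)) = 16*(7 + 6²) + (-6 + 16 - 32) = 16*(7 + 36) - 22 = 16*43 - 22 = 688 - 22 = 666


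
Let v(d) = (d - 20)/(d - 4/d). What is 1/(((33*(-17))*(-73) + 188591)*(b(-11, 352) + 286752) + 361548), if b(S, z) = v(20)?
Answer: 1/65822562636 ≈ 1.5192e-11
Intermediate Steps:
v(d) = (-20 + d)/(d - 4/d)
b(S, z) = 0 (b(S, z) = 20*(-20 + 20)/(-4 + 20²) = 20*0/(-4 + 400) = 20*0/396 = 20*(1/396)*0 = 0)
1/(((33*(-17))*(-73) + 188591)*(b(-11, 352) + 286752) + 361548) = 1/(((33*(-17))*(-73) + 188591)*(0 + 286752) + 361548) = 1/((-561*(-73) + 188591)*286752 + 361548) = 1/((40953 + 188591)*286752 + 361548) = 1/(229544*286752 + 361548) = 1/(65822201088 + 361548) = 1/65822562636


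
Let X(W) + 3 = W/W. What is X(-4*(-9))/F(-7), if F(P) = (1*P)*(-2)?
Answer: -1/7 ≈ -0.14286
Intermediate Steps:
F(P) = -2*P (F(P) = P*(-2) = -2*P)
X(W) = -2 (X(W) = -3 + W/W = -3 + 1 = -2)
X(-4*(-9))/F(-7) = -2/((-2*(-7))) = -2/14 = -2*1/14 = -1/7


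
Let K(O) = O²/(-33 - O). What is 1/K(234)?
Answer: -89/18252 ≈ -0.0048762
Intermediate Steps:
1/K(234) = 1/(-1*234²/(33 + 234)) = 1/(-1*54756/267) = 1/(-1*54756*1/267) = 1/(-18252/89) = -89/18252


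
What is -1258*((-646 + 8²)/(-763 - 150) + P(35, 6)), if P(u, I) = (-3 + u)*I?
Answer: -221254524/913 ≈ -2.4234e+5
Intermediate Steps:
P(u, I) = I*(-3 + u)
-1258*((-646 + 8²)/(-763 - 150) + P(35, 6)) = -1258*((-646 + 8²)/(-763 - 150) + 6*(-3 + 35)) = -1258*((-646 + 64)/(-913) + 6*32) = -1258*(-582*(-1/913) + 192) = -1258*(582/913 + 192) = -1258*175878/913 = -221254524/913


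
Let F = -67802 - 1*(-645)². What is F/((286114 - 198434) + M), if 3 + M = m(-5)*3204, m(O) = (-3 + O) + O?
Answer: -483827/46025 ≈ -10.512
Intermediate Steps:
m(O) = -3 + 2*O
F = -483827 (F = -67802 - 1*416025 = -67802 - 416025 = -483827)
M = -41655 (M = -3 + (-3 + 2*(-5))*3204 = -3 + (-3 - 10)*3204 = -3 - 13*3204 = -3 - 41652 = -41655)
F/((286114 - 198434) + M) = -483827/((286114 - 198434) - 41655) = -483827/(87680 - 41655) = -483827/46025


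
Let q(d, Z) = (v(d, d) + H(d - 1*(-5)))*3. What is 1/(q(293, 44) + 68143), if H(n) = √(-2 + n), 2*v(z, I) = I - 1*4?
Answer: 274306/18810934753 - 24*√74/18810934753 ≈ 1.4571e-5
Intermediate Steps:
v(z, I) = -2 + I/2 (v(z, I) = (I - 1*4)/2 = (I - 4)/2 = (-4 + I)/2 = -2 + I/2)
q(d, Z) = -6 + 3*√(3 + d) + 3*d/2 (q(d, Z) = ((-2 + d/2) + √(-2 + (d - 1*(-5))))*3 = ((-2 + d/2) + √(-2 + (d + 5)))*3 = ((-2 + d/2) + √(-2 + (5 + d)))*3 = ((-2 + d/2) + √(3 + d))*3 = (-2 + √(3 + d) + d/2)*3 = -6 + 3*√(3 + d) + 3*d/2)
1/(q(293, 44) + 68143) = 1/((-6 + 3*√(3 + 293) + (3/2)*293) + 68143) = 1/((-6 + 3*√296 + 879/2) + 68143) = 1/((-6 + 3*(2*√74) + 879/2) + 68143) = 1/((-6 + 6*√74 + 879/2) + 68143) = 1/((867/2 + 6*√74) + 68143) = 1/(137153/2 + 6*√74)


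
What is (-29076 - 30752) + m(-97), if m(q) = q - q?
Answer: -59828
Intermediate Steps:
m(q) = 0
(-29076 - 30752) + m(-97) = (-29076 - 30752) + 0 = -59828 + 0 = -59828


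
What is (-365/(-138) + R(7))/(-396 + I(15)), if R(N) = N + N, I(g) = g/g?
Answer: -2297/54510 ≈ -0.042139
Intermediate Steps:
I(g) = 1
R(N) = 2*N
(-365/(-138) + R(7))/(-396 + I(15)) = (-365/(-138) + 2*7)/(-396 + 1) = (-365*(-1/138) + 14)/(-395) = (365/138 + 14)*(-1/395) = (2297/138)*(-1/395) = -2297/54510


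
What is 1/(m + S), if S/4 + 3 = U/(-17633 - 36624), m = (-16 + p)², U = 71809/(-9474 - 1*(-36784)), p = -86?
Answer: 740879335/7699217905702 ≈ 9.6228e-5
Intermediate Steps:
U = 71809/27310 (U = 71809/(-9474 + 36784) = 71809/27310 ≈ 2.6294)
m = 10404 (m = (-16 - 86)² = (-102)² = 10404)
S = -8890695638/740879335 (S = -12 + 4*(71809/(27310*(-17633 - 36624))) = -12 + 4*((71809/27310)/(-54257)) = -12 + 4*((71809/27310)*(-1/54257)) = -12 + 4*(-71809/1481758670) = -12 - 143618/740879335 = -8890695638/740879335 ≈ -12.000)
1/(m + S) = 1/(10404 - 8890695638/740879335) = 1/(7699217905702/740879335) = 740879335/7699217905702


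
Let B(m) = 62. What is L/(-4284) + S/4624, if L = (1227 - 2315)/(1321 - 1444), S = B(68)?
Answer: 203227/17915688 ≈ 0.011344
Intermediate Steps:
S = 62
L = 1088/123 (L = -1088/(-123) = -1088*(-1/123) = 1088/123 ≈ 8.8455)
L/(-4284) + S/4624 = (1088/123)/(-4284) + 62/4624 = (1088/123)*(-1/4284) + 62*(1/4624) = -16/7749 + 31/2312 = 203227/17915688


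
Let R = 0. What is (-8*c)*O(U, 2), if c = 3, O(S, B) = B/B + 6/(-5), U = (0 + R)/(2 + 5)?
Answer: 24/5 ≈ 4.8000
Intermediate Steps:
U = 0 (U = (0 + 0)/(2 + 5) = 0/7 = 0*(⅐) = 0)
O(S, B) = -⅕ (O(S, B) = 1 + 6*(-⅕) = 1 - 6/5 = -⅕)
(-8*c)*O(U, 2) = -8*3*(-⅕) = -24*(-⅕) = 24/5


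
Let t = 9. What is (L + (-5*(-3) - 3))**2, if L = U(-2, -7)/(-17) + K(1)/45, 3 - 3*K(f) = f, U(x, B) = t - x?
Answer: 680635921/5267025 ≈ 129.23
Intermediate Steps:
U(x, B) = 9 - x
K(f) = 1 - f/3
L = -1451/2295 (L = (9 - 1*(-2))/(-17) + (1 - 1/3*1)/45 = (9 + 2)*(-1/17) + (1 - 1/3)*(1/45) = 11*(-1/17) + (2/3)*(1/45) = -11/17 + 2/135 = -1451/2295 ≈ -0.63224)
(L + (-5*(-3) - 3))**2 = (-1451/2295 + (-5*(-3) - 3))**2 = (-1451/2295 + (15 - 3))**2 = (-1451/2295 + 12)**2 = (26089/2295)**2 = 680635921/5267025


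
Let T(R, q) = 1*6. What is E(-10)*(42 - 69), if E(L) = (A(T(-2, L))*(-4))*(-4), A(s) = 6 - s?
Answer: 0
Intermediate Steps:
T(R, q) = 6
E(L) = 0 (E(L) = ((6 - 1*6)*(-4))*(-4) = ((6 - 6)*(-4))*(-4) = (0*(-4))*(-4) = 0*(-4) = 0)
E(-10)*(42 - 69) = 0*(42 - 69) = 0*(-27) = 0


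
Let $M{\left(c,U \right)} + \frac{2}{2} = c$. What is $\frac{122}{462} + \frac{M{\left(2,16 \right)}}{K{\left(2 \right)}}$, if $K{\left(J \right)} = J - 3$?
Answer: $- \frac{170}{231} \approx -0.73593$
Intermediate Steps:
$K{\left(J \right)} = -3 + J$
$M{\left(c,U \right)} = -1 + c$
$\frac{122}{462} + \frac{M{\left(2,16 \right)}}{K{\left(2 \right)}} = \frac{122}{462} + \frac{-1 + 2}{-3 + 2} = 122 \cdot \frac{1}{462} + 1 \frac{1}{-1} = \frac{61}{231} + 1 \left(-1\right) = \frac{61}{231} - 1 = - \frac{170}{231}$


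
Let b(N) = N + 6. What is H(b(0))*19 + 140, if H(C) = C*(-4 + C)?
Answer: 368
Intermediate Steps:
b(N) = 6 + N
H(b(0))*19 + 140 = ((6 + 0)*(-4 + (6 + 0)))*19 + 140 = (6*(-4 + 6))*19 + 140 = (6*2)*19 + 140 = 12*19 + 140 = 228 + 140 = 368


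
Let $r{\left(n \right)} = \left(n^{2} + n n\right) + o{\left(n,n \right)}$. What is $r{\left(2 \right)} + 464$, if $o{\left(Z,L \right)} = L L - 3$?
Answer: $473$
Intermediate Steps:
$o{\left(Z,L \right)} = -3 + L^{2}$ ($o{\left(Z,L \right)} = L^{2} - 3 = -3 + L^{2}$)
$r{\left(n \right)} = -3 + 3 n^{2}$ ($r{\left(n \right)} = \left(n^{2} + n n\right) + \left(-3 + n^{2}\right) = \left(n^{2} + n^{2}\right) + \left(-3 + n^{2}\right) = 2 n^{2} + \left(-3 + n^{2}\right) = -3 + 3 n^{2}$)
$r{\left(2 \right)} + 464 = \left(-3 + 3 \cdot 2^{2}\right) + 464 = \left(-3 + 3 \cdot 4\right) + 464 = \left(-3 + 12\right) + 464 = 9 + 464 = 473$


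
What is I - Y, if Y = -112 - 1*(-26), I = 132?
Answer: 218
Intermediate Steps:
Y = -86 (Y = -112 + 26 = -86)
I - Y = 132 - 1*(-86) = 132 + 86 = 218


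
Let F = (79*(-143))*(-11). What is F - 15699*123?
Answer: -1806710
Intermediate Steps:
F = 124267 (F = -11297*(-11) = 124267)
F - 15699*123 = 124267 - 15699*123 = 124267 - 1930977 = -1806710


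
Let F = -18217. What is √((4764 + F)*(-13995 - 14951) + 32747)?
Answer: √389443285 ≈ 19734.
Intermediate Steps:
√((4764 + F)*(-13995 - 14951) + 32747) = √((4764 - 18217)*(-13995 - 14951) + 32747) = √(-13453*(-28946) + 32747) = √(389410538 + 32747) = √389443285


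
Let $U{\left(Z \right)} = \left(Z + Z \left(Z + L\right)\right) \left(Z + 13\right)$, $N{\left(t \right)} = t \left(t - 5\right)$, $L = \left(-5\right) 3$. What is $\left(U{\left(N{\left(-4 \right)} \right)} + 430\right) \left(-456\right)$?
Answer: $-17892528$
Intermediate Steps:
$L = -15$
$N{\left(t \right)} = t \left(-5 + t\right)$
$U{\left(Z \right)} = \left(13 + Z\right) \left(Z + Z \left(-15 + Z\right)\right)$ ($U{\left(Z \right)} = \left(Z + Z \left(Z - 15\right)\right) \left(Z + 13\right) = \left(Z + Z \left(-15 + Z\right)\right) \left(13 + Z\right) = \left(13 + Z\right) \left(Z + Z \left(-15 + Z\right)\right)$)
$\left(U{\left(N{\left(-4 \right)} \right)} + 430\right) \left(-456\right) = \left(- 4 \left(-5 - 4\right) \left(-182 + \left(- 4 \left(-5 - 4\right)\right)^{2} - - 4 \left(-5 - 4\right)\right) + 430\right) \left(-456\right) = \left(\left(-4\right) \left(-9\right) \left(-182 + \left(\left(-4\right) \left(-9\right)\right)^{2} - \left(-4\right) \left(-9\right)\right) + 430\right) \left(-456\right) = \left(36 \left(-182 + 36^{2} - 36\right) + 430\right) \left(-456\right) = \left(36 \left(-182 + 1296 - 36\right) + 430\right) \left(-456\right) = \left(36 \cdot 1078 + 430\right) \left(-456\right) = \left(38808 + 430\right) \left(-456\right) = 39238 \left(-456\right) = -17892528$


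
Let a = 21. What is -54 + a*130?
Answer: 2676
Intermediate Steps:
-54 + a*130 = -54 + 21*130 = -54 + 2730 = 2676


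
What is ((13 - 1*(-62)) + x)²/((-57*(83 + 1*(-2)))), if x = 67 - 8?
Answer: -17956/4617 ≈ -3.8891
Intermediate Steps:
x = 59
((13 - 1*(-62)) + x)²/((-57*(83 + 1*(-2)))) = ((13 - 1*(-62)) + 59)²/((-57*(83 + 1*(-2)))) = ((13 + 62) + 59)²/((-57*(83 - 2))) = (75 + 59)²/((-57*81)) = 134²/(-4617) = 17956*(-1/4617) = -17956/4617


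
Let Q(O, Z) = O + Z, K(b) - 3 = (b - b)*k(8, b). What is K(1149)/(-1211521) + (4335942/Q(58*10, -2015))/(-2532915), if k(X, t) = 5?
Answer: 1747393529569/1467851796393675 ≈ 0.0011904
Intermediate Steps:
K(b) = 3 (K(b) = 3 + (b - b)*5 = 3 + 0*5 = 3 + 0 = 3)
K(1149)/(-1211521) + (4335942/Q(58*10, -2015))/(-2532915) = 3/(-1211521) + (4335942/(58*10 - 2015))/(-2532915) = 3*(-1/1211521) + (4335942/(580 - 2015))*(-1/2532915) = -3/1211521 + (4335942/(-1435))*(-1/2532915) = -3/1211521 + (4335942*(-1/1435))*(-1/2532915) = -3/1211521 - 4335942/1435*(-1/2532915) = -3/1211521 + 1445314/1211577675 = 1747393529569/1467851796393675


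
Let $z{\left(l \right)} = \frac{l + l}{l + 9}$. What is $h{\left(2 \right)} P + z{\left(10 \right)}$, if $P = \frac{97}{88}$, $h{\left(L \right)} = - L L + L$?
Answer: $- \frac{963}{836} \approx -1.1519$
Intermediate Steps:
$z{\left(l \right)} = \frac{2 l}{9 + l}$
$h{\left(L \right)} = L - L^{2}$ ($h{\left(L \right)} = - L^{2} + L = L - L^{2}$)
$P = \frac{97}{88}$ ($P = 97 \cdot \frac{1}{88} = \frac{97}{88} \approx 1.1023$)
$h{\left(2 \right)} P + z{\left(10 \right)} = 2 \left(1 - 2\right) \frac{97}{88} + 2 \cdot 10 \frac{1}{9 + 10} = 2 \left(1 - 2\right) \frac{97}{88} + 2 \cdot 10 \cdot \frac{1}{19} = 2 \left(-1\right) \frac{97}{88} + 2 \cdot 10 \cdot \frac{1}{19} = \left(-2\right) \frac{97}{88} + \frac{20}{19} = - \frac{97}{44} + \frac{20}{19} = - \frac{963}{836}$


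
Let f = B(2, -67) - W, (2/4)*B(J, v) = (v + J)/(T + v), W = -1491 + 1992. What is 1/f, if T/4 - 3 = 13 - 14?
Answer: -59/29429 ≈ -0.0020048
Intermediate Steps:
W = 501
T = 8 (T = 12 + 4*(13 - 14) = 12 + 4*(-1) = 12 - 4 = 8)
B(J, v) = 2*(J + v)/(8 + v) (B(J, v) = 2*((v + J)/(8 + v)) = 2*((J + v)/(8 + v)) = 2*(J + v)/(8 + v))
f = -29429/59 (f = 2*(2 - 67)/(8 - 67) - 1*501 = 2*(-65)/(-59) - 501 = 2*(-1/59)*(-65) - 501 = 130/59 - 501 = -29429/59 ≈ -498.80)
1/f = 1/(-29429/59) = -59/29429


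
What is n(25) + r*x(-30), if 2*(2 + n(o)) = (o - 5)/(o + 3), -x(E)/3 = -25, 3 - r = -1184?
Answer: 1246327/14 ≈ 89023.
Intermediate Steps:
r = 1187 (r = 3 - 1*(-1184) = 3 + 1184 = 1187)
x(E) = 75 (x(E) = -3*(-25) = 75)
n(o) = -2 + (-5 + o)/(2*(3 + o)) (n(o) = -2 + ((o - 5)/(o + 3))/2 = -2 + ((-5 + o)/(3 + o))/2 = -2 + (-5 + o)/(2*(3 + o)))
n(25) + r*x(-30) = (-17 - 3*25)/(2*(3 + 25)) + 1187*75 = (½)*(-17 - 75)/28 + 89025 = (½)*(1/28)*(-92) + 89025 = -23/14 + 89025 = 1246327/14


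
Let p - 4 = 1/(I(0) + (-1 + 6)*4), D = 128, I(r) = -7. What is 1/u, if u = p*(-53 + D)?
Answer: 13/3975 ≈ 0.0032704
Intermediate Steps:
p = 53/13 (p = 4 + 1/(-7 + (-1 + 6)*4) = 4 + 1/(-7 + 5*4) = 4 + 1/(-7 + 20) = 4 + 1/13 = 53/13 ≈ 4.0769)
u = 3975/13 (u = 53*(-53 + 128)/13 = (53/13)*75 = 3975/13 ≈ 305.77)
1/u = 1/(3975/13) = 13/3975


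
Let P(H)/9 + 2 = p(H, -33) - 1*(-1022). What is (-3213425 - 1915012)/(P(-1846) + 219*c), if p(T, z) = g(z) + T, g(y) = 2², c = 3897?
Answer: -1709479/282015 ≈ -6.0617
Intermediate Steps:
g(y) = 4
p(T, z) = 4 + T
P(H) = 9216 + 9*H (P(H) = -18 + 9*((4 + H) - 1*(-1022)) = -18 + 9*((4 + H) + 1022) = -18 + 9*(1026 + H) = -18 + (9234 + 9*H) = 9216 + 9*H)
(-3213425 - 1915012)/(P(-1846) + 219*c) = (-3213425 - 1915012)/((9216 + 9*(-1846)) + 219*3897) = -5128437/((9216 - 16614) + 853443) = -5128437/(-7398 + 853443) = -5128437/846045 = -5128437*1/846045 = -1709479/282015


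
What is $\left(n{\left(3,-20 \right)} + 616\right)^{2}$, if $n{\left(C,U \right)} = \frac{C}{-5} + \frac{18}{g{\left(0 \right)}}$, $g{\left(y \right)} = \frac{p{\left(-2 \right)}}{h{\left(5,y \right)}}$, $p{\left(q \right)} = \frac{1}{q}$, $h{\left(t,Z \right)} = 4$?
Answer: $\frac{5555449}{25} \approx 2.2222 \cdot 10^{5}$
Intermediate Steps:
$g{\left(y \right)} = - \frac{1}{8}$ ($g{\left(y \right)} = \frac{1}{\left(-2\right) 4} = \left(- \frac{1}{2}\right) \frac{1}{4} = - \frac{1}{8}$)
$n{\left(C,U \right)} = -144 - \frac{C}{5}$ ($n{\left(C,U \right)} = \frac{C}{-5} + \frac{18}{- \frac{1}{8}} = C \left(- \frac{1}{5}\right) + 18 \left(-8\right) = - \frac{C}{5} - 144 = -144 - \frac{C}{5}$)
$\left(n{\left(3,-20 \right)} + 616\right)^{2} = \left(\left(-144 - \frac{3}{5}\right) + 616\right)^{2} = \left(- \frac{723}{5} + 616\right)^{2} = \left(\frac{2357}{5}\right)^{2} = \frac{5555449}{25}$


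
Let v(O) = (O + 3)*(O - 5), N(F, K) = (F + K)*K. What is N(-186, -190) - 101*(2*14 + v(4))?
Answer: 69319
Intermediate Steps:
N(F, K) = K*(F + K)
v(O) = (-5 + O)*(3 + O) (v(O) = (3 + O)*(-5 + O) = (-5 + O)*(3 + O))
N(-186, -190) - 101*(2*14 + v(4)) = -190*(-186 - 190) - 101*(2*14 + (-15 + 4² - 2*4)) = -190*(-376) - 101*(28 + (-15 + 16 - 8)) = 71440 - 101*(28 - 7) = 71440 - 101*21 = 71440 - 2121 = 69319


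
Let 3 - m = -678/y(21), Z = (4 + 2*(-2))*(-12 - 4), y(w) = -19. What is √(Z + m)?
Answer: 3*I*√1311/19 ≈ 5.717*I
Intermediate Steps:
Z = 0 (Z = (4 - 4)*(-16) = 0*(-16) = 0)
m = -621/19 (m = 3 - (-678)/(-19) = 3 - (-678)*(-1)/19 = 3 - 1*678/19 = 3 - 678/19 = -621/19 ≈ -32.684)
√(Z + m) = √(0 - 621/19) = √(-621/19) = 3*I*√1311/19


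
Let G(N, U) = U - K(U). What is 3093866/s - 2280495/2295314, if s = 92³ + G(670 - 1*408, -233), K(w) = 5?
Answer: 380438757941/127627655950 ≈ 2.9809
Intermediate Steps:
G(N, U) = -5 + U (G(N, U) = U - 1*5 = U - 5 = -5 + U)
s = 778450 (s = 92³ + (-5 - 233) = 778688 - 238 = 778450)
3093866/s - 2280495/2295314 = 3093866/778450 - 2280495/2295314 = 3093866*(1/778450) - 2280495*1/2295314 = 1546933/389225 - 325785/327902 = 380438757941/127627655950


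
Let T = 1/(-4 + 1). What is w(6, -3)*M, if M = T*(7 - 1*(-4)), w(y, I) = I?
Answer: 11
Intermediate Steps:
T = -⅓ (T = 1/(-3) = -⅓ ≈ -0.33333)
M = -11/3 (M = -(7 - 1*(-4))/3 = -(7 + 4)/3 = -⅓*11 = -11/3 ≈ -3.6667)
w(6, -3)*M = -3*(-11/3) = 11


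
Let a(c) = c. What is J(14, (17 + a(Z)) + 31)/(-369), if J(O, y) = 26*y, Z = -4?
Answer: -1144/369 ≈ -3.1003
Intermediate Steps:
J(14, (17 + a(Z)) + 31)/(-369) = (26*((17 - 4) + 31))/(-369) = (26*(13 + 31))*(-1/369) = (26*44)*(-1/369) = 1144*(-1/369) = -1144/369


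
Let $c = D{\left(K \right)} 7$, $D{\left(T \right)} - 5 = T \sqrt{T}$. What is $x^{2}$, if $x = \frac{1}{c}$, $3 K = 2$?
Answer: $\frac{18441}{21799561} - \frac{1620 \sqrt{6}}{21799561} \approx 0.0006639$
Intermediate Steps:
$K = \frac{2}{3}$ ($K = \frac{1}{3} \cdot 2 = \frac{2}{3} \approx 0.66667$)
$D{\left(T \right)} = 5 + T^{\frac{3}{2}}$ ($D{\left(T \right)} = 5 + T \sqrt{T} = 5 + T^{\frac{3}{2}}$)
$c = 35 + \frac{14 \sqrt{6}}{9}$ ($c = \left(5 + \left(\frac{2}{3}\right)^{\frac{3}{2}}\right) 7 = \left(5 + \frac{2 \sqrt{6}}{9}\right) 7 = 35 + \frac{14 \sqrt{6}}{9} \approx 38.81$)
$x = \frac{1}{35 + \frac{14 \sqrt{6}}{9}} \approx 0.025766$
$x^{2} = \left(\frac{135}{4669} - \frac{6 \sqrt{6}}{4669}\right)^{2}$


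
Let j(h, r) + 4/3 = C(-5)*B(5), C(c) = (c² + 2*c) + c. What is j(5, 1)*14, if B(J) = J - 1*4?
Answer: 364/3 ≈ 121.33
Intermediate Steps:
C(c) = c² + 3*c
B(J) = -4 + J (B(J) = J - 4 = -4 + J)
j(h, r) = 26/3 (j(h, r) = -4/3 + (-5*(3 - 5))*(-4 + 5) = -4/3 - 5*(-2)*1 = -4/3 + 10*1 = -4/3 + 10 = 26/3)
j(5, 1)*14 = (26/3)*14 = 364/3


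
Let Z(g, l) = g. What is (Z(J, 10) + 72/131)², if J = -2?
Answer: 36100/17161 ≈ 2.1036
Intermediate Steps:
(Z(J, 10) + 72/131)² = (-2 + 72/131)² = (-190/131)² = 36100/17161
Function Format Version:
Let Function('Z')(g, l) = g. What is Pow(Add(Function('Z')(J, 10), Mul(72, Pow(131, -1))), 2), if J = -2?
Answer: Rational(36100, 17161) ≈ 2.1036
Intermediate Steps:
Pow(Add(Function('Z')(J, 10), Mul(72, Pow(131, -1))), 2) = Pow(Add(-2, Mul(72, Pow(131, -1))), 2) = Pow(Add(-2, Mul(72, Rational(1, 131))), 2) = Pow(Add(-2, Rational(72, 131)), 2) = Pow(Rational(-190, 131), 2) = Rational(36100, 17161)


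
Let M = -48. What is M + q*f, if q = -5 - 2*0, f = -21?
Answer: 57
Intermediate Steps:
q = -5 (q = -5 + 0 = -5)
M + q*f = -48 - 5*(-21) = -48 + 105 = 57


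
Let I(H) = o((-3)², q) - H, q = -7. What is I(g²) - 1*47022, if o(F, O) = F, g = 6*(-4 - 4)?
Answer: -49317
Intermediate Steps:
g = -48 (g = 6*(-8) = -48)
I(H) = 9 - H (I(H) = (-3)² - H = 9 - H)
I(g²) - 1*47022 = (9 - 1*(-48)²) - 1*47022 = (9 - 1*2304) - 47022 = (9 - 2304) - 47022 = -2295 - 47022 = -49317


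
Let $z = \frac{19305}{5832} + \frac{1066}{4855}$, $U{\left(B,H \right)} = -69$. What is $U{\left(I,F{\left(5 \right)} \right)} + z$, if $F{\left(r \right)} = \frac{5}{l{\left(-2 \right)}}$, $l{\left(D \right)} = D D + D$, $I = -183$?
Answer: $- \frac{68657339}{1048680} \approx -65.47$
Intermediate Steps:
$l{\left(D \right)} = D + D^{2}$ ($l{\left(D \right)} = D^{2} + D = D + D^{2}$)
$F{\left(r \right)} = \frac{5}{2}$ ($F{\left(r \right)} = \frac{5}{\left(-2\right) \left(1 - 2\right)} = \frac{5}{\left(-2\right) \left(-1\right)} = \frac{5}{2}$)
$z = \frac{3701581}{1048680}$ ($z = 19305 \cdot \frac{1}{5832} + 1066 \cdot \frac{1}{4855} = \frac{715}{216} + \frac{1066}{4855} = \frac{3701581}{1048680} \approx 3.5298$)
$U{\left(I,F{\left(5 \right)} \right)} + z = -69 + \frac{3701581}{1048680} = - \frac{68657339}{1048680}$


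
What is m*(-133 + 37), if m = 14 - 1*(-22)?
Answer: -3456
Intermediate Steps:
m = 36 (m = 14 + 22 = 36)
m*(-133 + 37) = 36*(-133 + 37) = 36*(-96) = -3456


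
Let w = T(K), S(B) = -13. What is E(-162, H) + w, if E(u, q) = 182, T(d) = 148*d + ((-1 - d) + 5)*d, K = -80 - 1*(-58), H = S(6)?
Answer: -3646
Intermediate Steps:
H = -13
K = -22 (K = -80 + 58 = -22)
T(d) = 148*d + d*(4 - d) (T(d) = 148*d + (4 - d)*d = 148*d + d*(4 - d))
w = -3828 (w = -22*(152 - 1*(-22)) = -22*(152 + 22) = -22*174 = -3828)
E(-162, H) + w = 182 - 3828 = -3646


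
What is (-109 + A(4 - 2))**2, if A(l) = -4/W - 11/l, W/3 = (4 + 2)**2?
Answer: 38254225/2916 ≈ 13119.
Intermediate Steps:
W = 108 (W = 3*(4 + 2)**2 = 3*6**2 = 3*36 = 108)
A(l) = -1/27 - 11/l (A(l) = -4/108 - 11/l = -4*1/108 - 11/l = -1/27 - 11/l)
(-109 + A(4 - 2))**2 = (-109 + (-297 - (4 - 2))/(27*(4 - 2)))**2 = (-109 + (1/27)*(-297 - 1*2)/2)**2 = (-109 + (1/27)*(1/2)*(-297 - 2))**2 = (-109 + (1/27)*(1/2)*(-299))**2 = (-109 - 299/54)**2 = (-6185/54)**2 = 38254225/2916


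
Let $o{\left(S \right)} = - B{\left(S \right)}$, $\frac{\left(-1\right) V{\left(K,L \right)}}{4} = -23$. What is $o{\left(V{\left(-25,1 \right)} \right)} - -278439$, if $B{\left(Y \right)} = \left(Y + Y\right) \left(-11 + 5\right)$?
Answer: $279543$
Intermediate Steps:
$B{\left(Y \right)} = - 12 Y$ ($B{\left(Y \right)} = 2 Y \left(-6\right) = - 12 Y$)
$V{\left(K,L \right)} = 92$ ($V{\left(K,L \right)} = \left(-4\right) \left(-23\right) = 92$)
$o{\left(S \right)} = 12 S$ ($o{\left(S \right)} = - \left(-12\right) S = 12 S$)
$o{\left(V{\left(-25,1 \right)} \right)} - -278439 = 12 \cdot 92 - -278439 = 1104 + 278439 = 279543$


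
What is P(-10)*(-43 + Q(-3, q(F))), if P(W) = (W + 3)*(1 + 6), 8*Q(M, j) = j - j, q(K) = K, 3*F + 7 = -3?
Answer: 2107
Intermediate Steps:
F = -10/3 (F = -7/3 + (⅓)*(-3) = -7/3 - 1 = -10/3 ≈ -3.3333)
Q(M, j) = 0 (Q(M, j) = (j - j)/8 = (⅛)*0 = 0)
P(W) = 21 + 7*W (P(W) = (3 + W)*7 = 21 + 7*W)
P(-10)*(-43 + Q(-3, q(F))) = (21 + 7*(-10))*(-43 + 0) = (21 - 70)*(-43) = -49*(-43) = 2107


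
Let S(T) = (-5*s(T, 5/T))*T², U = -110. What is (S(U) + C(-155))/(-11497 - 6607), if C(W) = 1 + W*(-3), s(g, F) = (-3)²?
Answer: 272017/9052 ≈ 30.050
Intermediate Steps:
s(g, F) = 9
S(T) = -45*T² (S(T) = (-5*9)*T² = -45*T²)
C(W) = 1 - 3*W
(S(U) + C(-155))/(-11497 - 6607) = (-45*(-110)² + (1 - 3*(-155)))/(-11497 - 6607) = (-45*12100 + (1 + 465))/(-18104) = (-544500 + 466)*(-1/18104) = -544034*(-1/18104) = 272017/9052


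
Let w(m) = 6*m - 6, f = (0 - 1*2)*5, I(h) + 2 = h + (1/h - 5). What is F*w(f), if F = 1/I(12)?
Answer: -792/61 ≈ -12.984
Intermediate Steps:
I(h) = -7 + h + 1/h (I(h) = -2 + (h + (1/h - 5)) = -2 + (h + (-5 + 1/h)) = -2 + (-5 + h + 1/h) = -7 + h + 1/h)
f = -10 (f = (0 - 2)*5 = -2*5 = -10)
w(m) = -6 + 6*m
F = 12/61 (F = 1/(-7 + 12 + 1/12) = 1/(61/12) = 12/61 ≈ 0.19672)
F*w(f) = 12*(-6 + 6*(-10))/61 = 12*(-6 - 60)/61 = (12/61)*(-66) = -792/61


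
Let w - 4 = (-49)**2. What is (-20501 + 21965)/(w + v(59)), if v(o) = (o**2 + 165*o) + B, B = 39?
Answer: 122/1305 ≈ 0.093487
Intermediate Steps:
v(o) = 39 + o**2 + 165*o (v(o) = (o**2 + 165*o) + 39 = 39 + o**2 + 165*o)
w = 2405 (w = 4 + (-49)**2 = 4 + 2401 = 2405)
(-20501 + 21965)/(w + v(59)) = (-20501 + 21965)/(2405 + (39 + 59**2 + 165*59)) = 1464/(2405 + (39 + 3481 + 9735)) = 1464/(2405 + 13255) = 1464/15660 = 1464*(1/15660) = 122/1305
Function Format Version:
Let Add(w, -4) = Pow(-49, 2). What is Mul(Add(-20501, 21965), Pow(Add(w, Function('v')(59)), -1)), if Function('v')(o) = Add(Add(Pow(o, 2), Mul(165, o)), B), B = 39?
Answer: Rational(122, 1305) ≈ 0.093487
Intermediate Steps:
Function('v')(o) = Add(39, Pow(o, 2), Mul(165, o)) (Function('v')(o) = Add(Add(Pow(o, 2), Mul(165, o)), 39) = Add(39, Pow(o, 2), Mul(165, o)))
w = 2405 (w = Add(4, Pow(-49, 2)) = Add(4, 2401) = 2405)
Mul(Add(-20501, 21965), Pow(Add(w, Function('v')(59)), -1)) = Mul(Add(-20501, 21965), Pow(Add(2405, Add(39, Pow(59, 2), Mul(165, 59))), -1)) = Mul(1464, Pow(Add(2405, Add(39, 3481, 9735)), -1)) = Mul(1464, Pow(Add(2405, 13255), -1)) = Mul(1464, Pow(15660, -1)) = Mul(1464, Rational(1, 15660)) = Rational(122, 1305)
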